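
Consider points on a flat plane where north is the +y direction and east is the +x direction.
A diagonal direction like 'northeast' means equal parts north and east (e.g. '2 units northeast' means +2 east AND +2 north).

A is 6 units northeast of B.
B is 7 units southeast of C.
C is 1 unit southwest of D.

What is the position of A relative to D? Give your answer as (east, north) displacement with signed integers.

Place D at the origin (east=0, north=0).
  C is 1 unit southwest of D: delta (east=-1, north=-1); C at (east=-1, north=-1).
  B is 7 units southeast of C: delta (east=+7, north=-7); B at (east=6, north=-8).
  A is 6 units northeast of B: delta (east=+6, north=+6); A at (east=12, north=-2).
Therefore A relative to D: (east=12, north=-2).

Answer: A is at (east=12, north=-2) relative to D.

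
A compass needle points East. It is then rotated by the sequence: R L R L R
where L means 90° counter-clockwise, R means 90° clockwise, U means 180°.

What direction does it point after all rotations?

Answer: Final heading: South

Derivation:
Start: East
  R (right (90° clockwise)) -> South
  L (left (90° counter-clockwise)) -> East
  R (right (90° clockwise)) -> South
  L (left (90° counter-clockwise)) -> East
  R (right (90° clockwise)) -> South
Final: South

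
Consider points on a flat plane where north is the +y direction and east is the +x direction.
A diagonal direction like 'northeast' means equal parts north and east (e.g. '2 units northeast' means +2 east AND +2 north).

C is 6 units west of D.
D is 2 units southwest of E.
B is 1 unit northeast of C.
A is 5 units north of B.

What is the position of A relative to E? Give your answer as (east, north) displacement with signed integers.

Place E at the origin (east=0, north=0).
  D is 2 units southwest of E: delta (east=-2, north=-2); D at (east=-2, north=-2).
  C is 6 units west of D: delta (east=-6, north=+0); C at (east=-8, north=-2).
  B is 1 unit northeast of C: delta (east=+1, north=+1); B at (east=-7, north=-1).
  A is 5 units north of B: delta (east=+0, north=+5); A at (east=-7, north=4).
Therefore A relative to E: (east=-7, north=4).

Answer: A is at (east=-7, north=4) relative to E.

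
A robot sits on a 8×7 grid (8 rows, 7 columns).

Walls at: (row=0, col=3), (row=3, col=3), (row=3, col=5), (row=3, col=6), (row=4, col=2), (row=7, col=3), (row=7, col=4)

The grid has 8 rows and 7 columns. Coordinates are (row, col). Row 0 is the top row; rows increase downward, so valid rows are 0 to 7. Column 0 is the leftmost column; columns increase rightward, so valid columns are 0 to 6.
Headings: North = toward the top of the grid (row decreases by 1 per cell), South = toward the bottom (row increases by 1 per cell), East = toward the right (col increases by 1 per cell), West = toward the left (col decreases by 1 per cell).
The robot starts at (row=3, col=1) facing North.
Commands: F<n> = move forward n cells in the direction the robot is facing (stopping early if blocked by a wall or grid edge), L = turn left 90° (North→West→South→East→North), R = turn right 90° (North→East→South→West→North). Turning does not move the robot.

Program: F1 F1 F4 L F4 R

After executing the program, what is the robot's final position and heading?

Start: (row=3, col=1), facing North
  F1: move forward 1, now at (row=2, col=1)
  F1: move forward 1, now at (row=1, col=1)
  F4: move forward 1/4 (blocked), now at (row=0, col=1)
  L: turn left, now facing West
  F4: move forward 1/4 (blocked), now at (row=0, col=0)
  R: turn right, now facing North
Final: (row=0, col=0), facing North

Answer: Final position: (row=0, col=0), facing North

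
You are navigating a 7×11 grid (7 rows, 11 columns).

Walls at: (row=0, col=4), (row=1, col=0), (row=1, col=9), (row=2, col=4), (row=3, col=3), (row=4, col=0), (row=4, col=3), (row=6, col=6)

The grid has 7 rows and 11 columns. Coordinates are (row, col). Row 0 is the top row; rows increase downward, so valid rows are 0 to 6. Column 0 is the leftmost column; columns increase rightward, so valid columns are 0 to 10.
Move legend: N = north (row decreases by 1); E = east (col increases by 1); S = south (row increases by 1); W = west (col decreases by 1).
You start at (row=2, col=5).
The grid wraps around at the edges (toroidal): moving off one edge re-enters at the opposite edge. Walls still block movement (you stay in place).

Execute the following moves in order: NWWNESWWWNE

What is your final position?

Answer: Final position: (row=0, col=2)

Derivation:
Start: (row=2, col=5)
  N (north): (row=2, col=5) -> (row=1, col=5)
  W (west): (row=1, col=5) -> (row=1, col=4)
  W (west): (row=1, col=4) -> (row=1, col=3)
  N (north): (row=1, col=3) -> (row=0, col=3)
  E (east): blocked, stay at (row=0, col=3)
  S (south): (row=0, col=3) -> (row=1, col=3)
  W (west): (row=1, col=3) -> (row=1, col=2)
  W (west): (row=1, col=2) -> (row=1, col=1)
  W (west): blocked, stay at (row=1, col=1)
  N (north): (row=1, col=1) -> (row=0, col=1)
  E (east): (row=0, col=1) -> (row=0, col=2)
Final: (row=0, col=2)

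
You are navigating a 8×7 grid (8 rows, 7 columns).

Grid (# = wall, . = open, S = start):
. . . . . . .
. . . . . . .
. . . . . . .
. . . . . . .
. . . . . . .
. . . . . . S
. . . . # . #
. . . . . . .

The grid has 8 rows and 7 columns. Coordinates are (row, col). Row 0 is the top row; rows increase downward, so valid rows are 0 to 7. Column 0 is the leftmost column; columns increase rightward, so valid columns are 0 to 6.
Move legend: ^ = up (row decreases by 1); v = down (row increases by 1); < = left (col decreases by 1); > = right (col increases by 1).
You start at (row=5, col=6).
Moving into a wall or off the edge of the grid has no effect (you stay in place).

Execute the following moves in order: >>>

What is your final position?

Start: (row=5, col=6)
  [×3]> (right): blocked, stay at (row=5, col=6)
Final: (row=5, col=6)

Answer: Final position: (row=5, col=6)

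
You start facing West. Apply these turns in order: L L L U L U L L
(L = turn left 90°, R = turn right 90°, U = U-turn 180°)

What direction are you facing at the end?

Answer: Final heading: East

Derivation:
Start: West
  L (left (90° counter-clockwise)) -> South
  L (left (90° counter-clockwise)) -> East
  L (left (90° counter-clockwise)) -> North
  U (U-turn (180°)) -> South
  L (left (90° counter-clockwise)) -> East
  U (U-turn (180°)) -> West
  L (left (90° counter-clockwise)) -> South
  L (left (90° counter-clockwise)) -> East
Final: East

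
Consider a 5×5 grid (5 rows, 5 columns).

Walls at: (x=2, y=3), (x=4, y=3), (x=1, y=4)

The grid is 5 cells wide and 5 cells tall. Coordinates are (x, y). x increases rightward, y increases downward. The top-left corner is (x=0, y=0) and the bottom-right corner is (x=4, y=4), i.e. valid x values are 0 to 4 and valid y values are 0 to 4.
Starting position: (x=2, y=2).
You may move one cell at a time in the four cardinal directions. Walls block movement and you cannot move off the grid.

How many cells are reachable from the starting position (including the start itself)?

BFS flood-fill from (x=2, y=2):
  Distance 0: (x=2, y=2)
  Distance 1: (x=2, y=1), (x=1, y=2), (x=3, y=2)
  Distance 2: (x=2, y=0), (x=1, y=1), (x=3, y=1), (x=0, y=2), (x=4, y=2), (x=1, y=3), (x=3, y=3)
  Distance 3: (x=1, y=0), (x=3, y=0), (x=0, y=1), (x=4, y=1), (x=0, y=3), (x=3, y=4)
  Distance 4: (x=0, y=0), (x=4, y=0), (x=0, y=4), (x=2, y=4), (x=4, y=4)
Total reachable: 22 (grid has 22 open cells total)

Answer: Reachable cells: 22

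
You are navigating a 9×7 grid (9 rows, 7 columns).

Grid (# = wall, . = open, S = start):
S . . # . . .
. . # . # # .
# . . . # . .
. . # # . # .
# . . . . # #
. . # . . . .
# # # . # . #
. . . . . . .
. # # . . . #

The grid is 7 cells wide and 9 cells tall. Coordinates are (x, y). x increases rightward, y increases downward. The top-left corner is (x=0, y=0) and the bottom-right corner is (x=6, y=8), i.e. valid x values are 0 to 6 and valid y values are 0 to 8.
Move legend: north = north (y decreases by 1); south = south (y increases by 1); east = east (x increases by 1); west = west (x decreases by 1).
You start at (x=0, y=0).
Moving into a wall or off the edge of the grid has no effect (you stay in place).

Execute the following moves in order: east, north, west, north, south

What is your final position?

Answer: Final position: (x=0, y=1)

Derivation:
Start: (x=0, y=0)
  east (east): (x=0, y=0) -> (x=1, y=0)
  north (north): blocked, stay at (x=1, y=0)
  west (west): (x=1, y=0) -> (x=0, y=0)
  north (north): blocked, stay at (x=0, y=0)
  south (south): (x=0, y=0) -> (x=0, y=1)
Final: (x=0, y=1)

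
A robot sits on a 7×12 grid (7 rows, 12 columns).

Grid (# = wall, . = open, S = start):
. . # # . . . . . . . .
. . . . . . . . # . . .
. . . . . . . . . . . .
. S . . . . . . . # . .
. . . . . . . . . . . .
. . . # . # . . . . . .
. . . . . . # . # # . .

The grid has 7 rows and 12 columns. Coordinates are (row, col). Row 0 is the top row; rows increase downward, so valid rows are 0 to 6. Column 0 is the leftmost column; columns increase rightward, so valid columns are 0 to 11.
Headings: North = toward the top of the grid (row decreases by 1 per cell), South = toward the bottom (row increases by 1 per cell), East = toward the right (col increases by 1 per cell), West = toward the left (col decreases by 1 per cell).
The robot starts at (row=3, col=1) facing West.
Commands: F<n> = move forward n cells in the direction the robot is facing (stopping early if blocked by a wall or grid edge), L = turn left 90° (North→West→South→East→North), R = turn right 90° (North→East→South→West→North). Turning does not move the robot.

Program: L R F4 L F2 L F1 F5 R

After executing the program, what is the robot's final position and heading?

Answer: Final position: (row=5, col=2), facing South

Derivation:
Start: (row=3, col=1), facing West
  L: turn left, now facing South
  R: turn right, now facing West
  F4: move forward 1/4 (blocked), now at (row=3, col=0)
  L: turn left, now facing South
  F2: move forward 2, now at (row=5, col=0)
  L: turn left, now facing East
  F1: move forward 1, now at (row=5, col=1)
  F5: move forward 1/5 (blocked), now at (row=5, col=2)
  R: turn right, now facing South
Final: (row=5, col=2), facing South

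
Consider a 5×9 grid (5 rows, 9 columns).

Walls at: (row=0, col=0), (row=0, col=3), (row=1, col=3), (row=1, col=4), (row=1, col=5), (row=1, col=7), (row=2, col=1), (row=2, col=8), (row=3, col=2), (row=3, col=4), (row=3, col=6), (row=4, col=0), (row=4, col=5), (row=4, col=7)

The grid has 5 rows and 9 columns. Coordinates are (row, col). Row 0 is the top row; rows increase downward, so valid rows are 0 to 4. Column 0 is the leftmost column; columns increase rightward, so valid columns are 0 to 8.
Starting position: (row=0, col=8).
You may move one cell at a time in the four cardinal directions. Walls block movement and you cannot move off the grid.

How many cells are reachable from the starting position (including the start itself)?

BFS flood-fill from (row=0, col=8):
  Distance 0: (row=0, col=8)
  Distance 1: (row=0, col=7), (row=1, col=8)
  Distance 2: (row=0, col=6)
  Distance 3: (row=0, col=5), (row=1, col=6)
  Distance 4: (row=0, col=4), (row=2, col=6)
  Distance 5: (row=2, col=5), (row=2, col=7)
  Distance 6: (row=2, col=4), (row=3, col=5), (row=3, col=7)
  Distance 7: (row=2, col=3), (row=3, col=8)
  Distance 8: (row=2, col=2), (row=3, col=3), (row=4, col=8)
  Distance 9: (row=1, col=2), (row=4, col=3)
  Distance 10: (row=0, col=2), (row=1, col=1), (row=4, col=2), (row=4, col=4)
  Distance 11: (row=0, col=1), (row=1, col=0), (row=4, col=1)
  Distance 12: (row=2, col=0), (row=3, col=1)
  Distance 13: (row=3, col=0)
Total reachable: 30 (grid has 31 open cells total)

Answer: Reachable cells: 30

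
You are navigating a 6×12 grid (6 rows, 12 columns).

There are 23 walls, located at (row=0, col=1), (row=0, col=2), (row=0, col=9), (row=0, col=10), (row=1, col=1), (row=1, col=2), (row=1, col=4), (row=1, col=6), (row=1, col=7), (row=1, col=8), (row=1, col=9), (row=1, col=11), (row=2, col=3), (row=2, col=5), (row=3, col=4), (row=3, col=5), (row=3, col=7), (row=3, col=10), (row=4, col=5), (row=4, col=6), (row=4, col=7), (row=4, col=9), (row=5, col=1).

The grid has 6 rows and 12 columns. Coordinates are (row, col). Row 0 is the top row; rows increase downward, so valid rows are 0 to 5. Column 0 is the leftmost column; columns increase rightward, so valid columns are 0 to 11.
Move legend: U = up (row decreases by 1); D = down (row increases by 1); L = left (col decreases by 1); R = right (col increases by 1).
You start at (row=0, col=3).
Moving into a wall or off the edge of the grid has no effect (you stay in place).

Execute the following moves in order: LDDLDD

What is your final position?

Start: (row=0, col=3)
  L (left): blocked, stay at (row=0, col=3)
  D (down): (row=0, col=3) -> (row=1, col=3)
  D (down): blocked, stay at (row=1, col=3)
  L (left): blocked, stay at (row=1, col=3)
  D (down): blocked, stay at (row=1, col=3)
  D (down): blocked, stay at (row=1, col=3)
Final: (row=1, col=3)

Answer: Final position: (row=1, col=3)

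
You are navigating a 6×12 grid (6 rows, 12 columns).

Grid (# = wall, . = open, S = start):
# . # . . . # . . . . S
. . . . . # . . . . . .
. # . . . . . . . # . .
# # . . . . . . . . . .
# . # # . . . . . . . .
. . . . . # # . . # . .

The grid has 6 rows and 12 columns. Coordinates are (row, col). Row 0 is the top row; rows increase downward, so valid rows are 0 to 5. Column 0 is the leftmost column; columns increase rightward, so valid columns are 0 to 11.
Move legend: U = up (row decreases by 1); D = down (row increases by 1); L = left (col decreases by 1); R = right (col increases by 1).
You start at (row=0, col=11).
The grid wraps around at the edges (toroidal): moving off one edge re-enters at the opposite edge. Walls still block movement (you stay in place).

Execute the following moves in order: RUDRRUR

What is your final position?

Answer: Final position: (row=5, col=0)

Derivation:
Start: (row=0, col=11)
  R (right): blocked, stay at (row=0, col=11)
  U (up): (row=0, col=11) -> (row=5, col=11)
  D (down): (row=5, col=11) -> (row=0, col=11)
  R (right): blocked, stay at (row=0, col=11)
  R (right): blocked, stay at (row=0, col=11)
  U (up): (row=0, col=11) -> (row=5, col=11)
  R (right): (row=5, col=11) -> (row=5, col=0)
Final: (row=5, col=0)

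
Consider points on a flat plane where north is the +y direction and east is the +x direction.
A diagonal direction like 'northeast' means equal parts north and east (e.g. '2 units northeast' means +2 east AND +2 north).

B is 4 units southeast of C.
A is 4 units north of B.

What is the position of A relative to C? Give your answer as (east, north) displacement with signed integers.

Answer: A is at (east=4, north=0) relative to C.

Derivation:
Place C at the origin (east=0, north=0).
  B is 4 units southeast of C: delta (east=+4, north=-4); B at (east=4, north=-4).
  A is 4 units north of B: delta (east=+0, north=+4); A at (east=4, north=0).
Therefore A relative to C: (east=4, north=0).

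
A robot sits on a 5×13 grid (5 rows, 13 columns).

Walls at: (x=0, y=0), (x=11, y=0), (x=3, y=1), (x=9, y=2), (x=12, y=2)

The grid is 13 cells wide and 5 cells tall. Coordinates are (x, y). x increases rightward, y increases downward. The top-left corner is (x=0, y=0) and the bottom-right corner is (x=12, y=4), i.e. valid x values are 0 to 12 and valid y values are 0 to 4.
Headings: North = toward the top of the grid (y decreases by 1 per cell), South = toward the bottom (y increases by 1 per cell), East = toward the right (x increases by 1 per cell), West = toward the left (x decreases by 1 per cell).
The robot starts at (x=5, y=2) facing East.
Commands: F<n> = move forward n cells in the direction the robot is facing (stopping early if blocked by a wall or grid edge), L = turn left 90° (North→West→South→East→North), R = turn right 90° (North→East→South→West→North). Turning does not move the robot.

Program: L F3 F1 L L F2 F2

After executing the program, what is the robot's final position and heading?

Start: (x=5, y=2), facing East
  L: turn left, now facing North
  F3: move forward 2/3 (blocked), now at (x=5, y=0)
  F1: move forward 0/1 (blocked), now at (x=5, y=0)
  L: turn left, now facing West
  L: turn left, now facing South
  F2: move forward 2, now at (x=5, y=2)
  F2: move forward 2, now at (x=5, y=4)
Final: (x=5, y=4), facing South

Answer: Final position: (x=5, y=4), facing South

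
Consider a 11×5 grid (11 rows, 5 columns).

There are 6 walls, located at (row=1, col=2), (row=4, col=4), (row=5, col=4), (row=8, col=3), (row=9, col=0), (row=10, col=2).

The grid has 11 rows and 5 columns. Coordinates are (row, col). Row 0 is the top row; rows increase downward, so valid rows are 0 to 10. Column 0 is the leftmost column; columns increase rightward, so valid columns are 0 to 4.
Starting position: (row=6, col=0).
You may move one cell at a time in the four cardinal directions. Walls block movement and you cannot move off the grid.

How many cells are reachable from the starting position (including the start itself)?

Answer: Reachable cells: 49

Derivation:
BFS flood-fill from (row=6, col=0):
  Distance 0: (row=6, col=0)
  Distance 1: (row=5, col=0), (row=6, col=1), (row=7, col=0)
  Distance 2: (row=4, col=0), (row=5, col=1), (row=6, col=2), (row=7, col=1), (row=8, col=0)
  Distance 3: (row=3, col=0), (row=4, col=1), (row=5, col=2), (row=6, col=3), (row=7, col=2), (row=8, col=1)
  Distance 4: (row=2, col=0), (row=3, col=1), (row=4, col=2), (row=5, col=3), (row=6, col=4), (row=7, col=3), (row=8, col=2), (row=9, col=1)
  Distance 5: (row=1, col=0), (row=2, col=1), (row=3, col=2), (row=4, col=3), (row=7, col=4), (row=9, col=2), (row=10, col=1)
  Distance 6: (row=0, col=0), (row=1, col=1), (row=2, col=2), (row=3, col=3), (row=8, col=4), (row=9, col=3), (row=10, col=0)
  Distance 7: (row=0, col=1), (row=2, col=3), (row=3, col=4), (row=9, col=4), (row=10, col=3)
  Distance 8: (row=0, col=2), (row=1, col=3), (row=2, col=4), (row=10, col=4)
  Distance 9: (row=0, col=3), (row=1, col=4)
  Distance 10: (row=0, col=4)
Total reachable: 49 (grid has 49 open cells total)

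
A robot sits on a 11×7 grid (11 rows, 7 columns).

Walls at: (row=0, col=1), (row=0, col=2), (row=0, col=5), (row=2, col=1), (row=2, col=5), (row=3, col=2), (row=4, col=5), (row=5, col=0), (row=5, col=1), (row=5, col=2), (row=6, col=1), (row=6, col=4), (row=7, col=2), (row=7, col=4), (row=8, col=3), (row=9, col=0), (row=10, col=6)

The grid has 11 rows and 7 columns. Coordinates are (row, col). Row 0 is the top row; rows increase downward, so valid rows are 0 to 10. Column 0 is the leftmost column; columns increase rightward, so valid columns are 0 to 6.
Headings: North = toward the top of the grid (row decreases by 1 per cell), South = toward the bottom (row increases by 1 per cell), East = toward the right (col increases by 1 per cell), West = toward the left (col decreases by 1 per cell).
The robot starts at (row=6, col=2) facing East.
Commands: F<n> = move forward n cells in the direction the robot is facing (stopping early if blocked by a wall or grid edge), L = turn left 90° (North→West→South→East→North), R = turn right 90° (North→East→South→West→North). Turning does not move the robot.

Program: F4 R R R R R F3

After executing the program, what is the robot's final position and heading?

Answer: Final position: (row=7, col=3), facing South

Derivation:
Start: (row=6, col=2), facing East
  F4: move forward 1/4 (blocked), now at (row=6, col=3)
  R: turn right, now facing South
  R: turn right, now facing West
  R: turn right, now facing North
  R: turn right, now facing East
  R: turn right, now facing South
  F3: move forward 1/3 (blocked), now at (row=7, col=3)
Final: (row=7, col=3), facing South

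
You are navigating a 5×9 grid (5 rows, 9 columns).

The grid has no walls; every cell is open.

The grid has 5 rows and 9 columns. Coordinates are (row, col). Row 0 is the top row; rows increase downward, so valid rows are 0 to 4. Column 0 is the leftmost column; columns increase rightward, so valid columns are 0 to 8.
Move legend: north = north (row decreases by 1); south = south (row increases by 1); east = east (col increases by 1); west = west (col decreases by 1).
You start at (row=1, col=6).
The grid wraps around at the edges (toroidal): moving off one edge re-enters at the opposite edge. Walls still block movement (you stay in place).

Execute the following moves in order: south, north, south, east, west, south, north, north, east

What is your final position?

Start: (row=1, col=6)
  south (south): (row=1, col=6) -> (row=2, col=6)
  north (north): (row=2, col=6) -> (row=1, col=6)
  south (south): (row=1, col=6) -> (row=2, col=6)
  east (east): (row=2, col=6) -> (row=2, col=7)
  west (west): (row=2, col=7) -> (row=2, col=6)
  south (south): (row=2, col=6) -> (row=3, col=6)
  north (north): (row=3, col=6) -> (row=2, col=6)
  north (north): (row=2, col=6) -> (row=1, col=6)
  east (east): (row=1, col=6) -> (row=1, col=7)
Final: (row=1, col=7)

Answer: Final position: (row=1, col=7)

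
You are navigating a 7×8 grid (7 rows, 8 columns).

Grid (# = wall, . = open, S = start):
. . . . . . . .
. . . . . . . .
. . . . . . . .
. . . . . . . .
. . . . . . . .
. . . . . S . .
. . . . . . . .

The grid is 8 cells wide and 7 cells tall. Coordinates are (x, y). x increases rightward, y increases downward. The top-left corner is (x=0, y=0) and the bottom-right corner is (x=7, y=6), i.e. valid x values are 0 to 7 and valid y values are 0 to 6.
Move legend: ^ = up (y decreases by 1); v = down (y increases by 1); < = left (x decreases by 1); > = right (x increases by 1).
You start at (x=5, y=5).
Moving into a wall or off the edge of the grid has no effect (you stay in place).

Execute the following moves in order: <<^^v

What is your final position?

Start: (x=5, y=5)
  < (left): (x=5, y=5) -> (x=4, y=5)
  < (left): (x=4, y=5) -> (x=3, y=5)
  ^ (up): (x=3, y=5) -> (x=3, y=4)
  ^ (up): (x=3, y=4) -> (x=3, y=3)
  v (down): (x=3, y=3) -> (x=3, y=4)
Final: (x=3, y=4)

Answer: Final position: (x=3, y=4)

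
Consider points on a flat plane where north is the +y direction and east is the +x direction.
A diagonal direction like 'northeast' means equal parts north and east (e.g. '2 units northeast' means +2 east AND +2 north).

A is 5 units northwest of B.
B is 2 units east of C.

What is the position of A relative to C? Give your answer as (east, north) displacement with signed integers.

Answer: A is at (east=-3, north=5) relative to C.

Derivation:
Place C at the origin (east=0, north=0).
  B is 2 units east of C: delta (east=+2, north=+0); B at (east=2, north=0).
  A is 5 units northwest of B: delta (east=-5, north=+5); A at (east=-3, north=5).
Therefore A relative to C: (east=-3, north=5).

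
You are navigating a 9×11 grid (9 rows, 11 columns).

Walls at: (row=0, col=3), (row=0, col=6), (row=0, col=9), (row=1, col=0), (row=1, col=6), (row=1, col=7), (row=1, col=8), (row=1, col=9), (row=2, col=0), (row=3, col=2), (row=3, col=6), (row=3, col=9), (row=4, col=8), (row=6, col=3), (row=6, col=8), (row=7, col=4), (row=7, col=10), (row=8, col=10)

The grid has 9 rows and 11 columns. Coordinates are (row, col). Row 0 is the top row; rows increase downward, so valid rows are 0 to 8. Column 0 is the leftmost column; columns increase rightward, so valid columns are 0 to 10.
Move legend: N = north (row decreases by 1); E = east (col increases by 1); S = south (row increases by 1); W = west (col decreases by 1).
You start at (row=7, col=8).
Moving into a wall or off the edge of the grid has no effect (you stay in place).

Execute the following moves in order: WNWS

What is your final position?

Start: (row=7, col=8)
  W (west): (row=7, col=8) -> (row=7, col=7)
  N (north): (row=7, col=7) -> (row=6, col=7)
  W (west): (row=6, col=7) -> (row=6, col=6)
  S (south): (row=6, col=6) -> (row=7, col=6)
Final: (row=7, col=6)

Answer: Final position: (row=7, col=6)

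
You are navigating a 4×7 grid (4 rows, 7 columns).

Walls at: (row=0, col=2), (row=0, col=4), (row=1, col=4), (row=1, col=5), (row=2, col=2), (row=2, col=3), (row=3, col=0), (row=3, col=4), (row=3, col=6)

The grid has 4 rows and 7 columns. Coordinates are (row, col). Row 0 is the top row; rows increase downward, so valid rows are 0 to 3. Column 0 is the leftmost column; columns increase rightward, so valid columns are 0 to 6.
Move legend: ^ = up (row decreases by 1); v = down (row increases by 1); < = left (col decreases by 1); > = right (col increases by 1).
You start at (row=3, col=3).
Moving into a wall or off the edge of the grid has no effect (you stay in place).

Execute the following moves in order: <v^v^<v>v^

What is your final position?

Answer: Final position: (row=3, col=2)

Derivation:
Start: (row=3, col=3)
  < (left): (row=3, col=3) -> (row=3, col=2)
  v (down): blocked, stay at (row=3, col=2)
  ^ (up): blocked, stay at (row=3, col=2)
  v (down): blocked, stay at (row=3, col=2)
  ^ (up): blocked, stay at (row=3, col=2)
  < (left): (row=3, col=2) -> (row=3, col=1)
  v (down): blocked, stay at (row=3, col=1)
  > (right): (row=3, col=1) -> (row=3, col=2)
  v (down): blocked, stay at (row=3, col=2)
  ^ (up): blocked, stay at (row=3, col=2)
Final: (row=3, col=2)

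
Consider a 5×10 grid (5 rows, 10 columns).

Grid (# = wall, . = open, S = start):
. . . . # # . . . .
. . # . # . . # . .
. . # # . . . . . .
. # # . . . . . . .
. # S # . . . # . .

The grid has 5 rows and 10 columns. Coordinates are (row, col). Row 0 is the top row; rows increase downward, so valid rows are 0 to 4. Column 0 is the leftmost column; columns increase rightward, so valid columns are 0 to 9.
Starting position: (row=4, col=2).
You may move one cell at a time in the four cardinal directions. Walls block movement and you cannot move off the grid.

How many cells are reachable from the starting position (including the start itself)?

Answer: Reachable cells: 1

Derivation:
BFS flood-fill from (row=4, col=2):
  Distance 0: (row=4, col=2)
Total reachable: 1 (grid has 38 open cells total)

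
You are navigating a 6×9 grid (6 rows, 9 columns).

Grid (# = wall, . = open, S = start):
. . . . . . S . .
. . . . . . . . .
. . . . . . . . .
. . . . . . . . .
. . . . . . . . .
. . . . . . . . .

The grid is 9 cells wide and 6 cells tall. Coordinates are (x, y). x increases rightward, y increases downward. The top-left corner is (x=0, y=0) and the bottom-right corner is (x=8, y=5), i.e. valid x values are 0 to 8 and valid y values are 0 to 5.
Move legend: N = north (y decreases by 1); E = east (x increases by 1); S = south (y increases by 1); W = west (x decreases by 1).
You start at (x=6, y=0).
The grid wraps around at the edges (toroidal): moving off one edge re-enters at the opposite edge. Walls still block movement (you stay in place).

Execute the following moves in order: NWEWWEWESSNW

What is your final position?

Answer: Final position: (x=4, y=0)

Derivation:
Start: (x=6, y=0)
  N (north): (x=6, y=0) -> (x=6, y=5)
  W (west): (x=6, y=5) -> (x=5, y=5)
  E (east): (x=5, y=5) -> (x=6, y=5)
  W (west): (x=6, y=5) -> (x=5, y=5)
  W (west): (x=5, y=5) -> (x=4, y=5)
  E (east): (x=4, y=5) -> (x=5, y=5)
  W (west): (x=5, y=5) -> (x=4, y=5)
  E (east): (x=4, y=5) -> (x=5, y=5)
  S (south): (x=5, y=5) -> (x=5, y=0)
  S (south): (x=5, y=0) -> (x=5, y=1)
  N (north): (x=5, y=1) -> (x=5, y=0)
  W (west): (x=5, y=0) -> (x=4, y=0)
Final: (x=4, y=0)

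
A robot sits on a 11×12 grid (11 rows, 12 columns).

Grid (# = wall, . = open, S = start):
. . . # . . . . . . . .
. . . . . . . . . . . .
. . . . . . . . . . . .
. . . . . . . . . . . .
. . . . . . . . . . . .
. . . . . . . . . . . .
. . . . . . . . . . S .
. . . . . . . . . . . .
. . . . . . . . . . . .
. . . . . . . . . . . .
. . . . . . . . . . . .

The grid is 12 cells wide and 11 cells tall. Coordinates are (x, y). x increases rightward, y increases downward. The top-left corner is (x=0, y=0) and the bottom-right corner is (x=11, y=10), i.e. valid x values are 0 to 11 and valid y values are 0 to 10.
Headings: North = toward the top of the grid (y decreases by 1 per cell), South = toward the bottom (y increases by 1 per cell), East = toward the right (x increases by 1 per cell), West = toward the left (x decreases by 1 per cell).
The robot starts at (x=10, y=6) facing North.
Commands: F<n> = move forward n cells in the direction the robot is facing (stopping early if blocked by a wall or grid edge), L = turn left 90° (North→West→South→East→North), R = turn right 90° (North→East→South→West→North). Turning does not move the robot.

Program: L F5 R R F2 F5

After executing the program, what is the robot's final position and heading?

Start: (x=10, y=6), facing North
  L: turn left, now facing West
  F5: move forward 5, now at (x=5, y=6)
  R: turn right, now facing North
  R: turn right, now facing East
  F2: move forward 2, now at (x=7, y=6)
  F5: move forward 4/5 (blocked), now at (x=11, y=6)
Final: (x=11, y=6), facing East

Answer: Final position: (x=11, y=6), facing East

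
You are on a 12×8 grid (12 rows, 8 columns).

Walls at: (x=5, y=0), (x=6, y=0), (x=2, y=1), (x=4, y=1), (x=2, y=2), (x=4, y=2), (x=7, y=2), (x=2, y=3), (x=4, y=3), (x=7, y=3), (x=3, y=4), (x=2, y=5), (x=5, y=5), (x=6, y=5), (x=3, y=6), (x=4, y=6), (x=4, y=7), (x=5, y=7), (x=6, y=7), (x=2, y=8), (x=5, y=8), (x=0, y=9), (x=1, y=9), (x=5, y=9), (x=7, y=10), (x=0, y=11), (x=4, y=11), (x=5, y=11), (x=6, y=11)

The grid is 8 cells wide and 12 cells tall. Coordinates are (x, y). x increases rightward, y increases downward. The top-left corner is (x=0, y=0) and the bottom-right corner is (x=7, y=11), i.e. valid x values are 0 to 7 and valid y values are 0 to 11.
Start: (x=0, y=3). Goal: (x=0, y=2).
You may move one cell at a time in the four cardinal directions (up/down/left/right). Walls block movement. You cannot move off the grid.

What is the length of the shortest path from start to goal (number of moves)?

Answer: Shortest path length: 1

Derivation:
BFS from (x=0, y=3) until reaching (x=0, y=2):
  Distance 0: (x=0, y=3)
  Distance 1: (x=0, y=2), (x=1, y=3), (x=0, y=4)  <- goal reached here
One shortest path (1 moves): (x=0, y=3) -> (x=0, y=2)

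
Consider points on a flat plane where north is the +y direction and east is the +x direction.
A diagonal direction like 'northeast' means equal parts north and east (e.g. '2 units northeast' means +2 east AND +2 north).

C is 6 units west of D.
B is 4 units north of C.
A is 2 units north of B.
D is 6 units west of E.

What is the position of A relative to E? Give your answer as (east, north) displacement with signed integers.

Place E at the origin (east=0, north=0).
  D is 6 units west of E: delta (east=-6, north=+0); D at (east=-6, north=0).
  C is 6 units west of D: delta (east=-6, north=+0); C at (east=-12, north=0).
  B is 4 units north of C: delta (east=+0, north=+4); B at (east=-12, north=4).
  A is 2 units north of B: delta (east=+0, north=+2); A at (east=-12, north=6).
Therefore A relative to E: (east=-12, north=6).

Answer: A is at (east=-12, north=6) relative to E.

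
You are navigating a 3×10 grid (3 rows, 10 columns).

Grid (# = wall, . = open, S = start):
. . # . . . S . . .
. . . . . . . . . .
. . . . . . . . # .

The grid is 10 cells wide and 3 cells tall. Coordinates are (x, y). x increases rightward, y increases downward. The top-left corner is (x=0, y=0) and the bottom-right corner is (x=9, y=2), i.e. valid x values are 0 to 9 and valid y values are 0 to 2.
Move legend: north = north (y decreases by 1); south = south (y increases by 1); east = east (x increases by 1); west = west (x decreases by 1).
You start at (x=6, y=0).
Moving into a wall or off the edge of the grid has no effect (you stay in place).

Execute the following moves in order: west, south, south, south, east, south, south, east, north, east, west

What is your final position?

Start: (x=6, y=0)
  west (west): (x=6, y=0) -> (x=5, y=0)
  south (south): (x=5, y=0) -> (x=5, y=1)
  south (south): (x=5, y=1) -> (x=5, y=2)
  south (south): blocked, stay at (x=5, y=2)
  east (east): (x=5, y=2) -> (x=6, y=2)
  south (south): blocked, stay at (x=6, y=2)
  south (south): blocked, stay at (x=6, y=2)
  east (east): (x=6, y=2) -> (x=7, y=2)
  north (north): (x=7, y=2) -> (x=7, y=1)
  east (east): (x=7, y=1) -> (x=8, y=1)
  west (west): (x=8, y=1) -> (x=7, y=1)
Final: (x=7, y=1)

Answer: Final position: (x=7, y=1)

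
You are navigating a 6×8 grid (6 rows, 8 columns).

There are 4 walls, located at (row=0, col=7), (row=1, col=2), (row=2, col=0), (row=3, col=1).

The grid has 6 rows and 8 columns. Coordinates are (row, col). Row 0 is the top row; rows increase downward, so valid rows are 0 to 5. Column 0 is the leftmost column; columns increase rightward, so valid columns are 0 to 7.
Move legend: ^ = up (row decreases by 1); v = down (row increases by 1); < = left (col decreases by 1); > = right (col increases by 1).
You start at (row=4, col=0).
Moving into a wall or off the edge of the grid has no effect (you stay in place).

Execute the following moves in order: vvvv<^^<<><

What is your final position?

Answer: Final position: (row=3, col=0)

Derivation:
Start: (row=4, col=0)
  v (down): (row=4, col=0) -> (row=5, col=0)
  [×3]v (down): blocked, stay at (row=5, col=0)
  < (left): blocked, stay at (row=5, col=0)
  ^ (up): (row=5, col=0) -> (row=4, col=0)
  ^ (up): (row=4, col=0) -> (row=3, col=0)
  < (left): blocked, stay at (row=3, col=0)
  < (left): blocked, stay at (row=3, col=0)
  > (right): blocked, stay at (row=3, col=0)
  < (left): blocked, stay at (row=3, col=0)
Final: (row=3, col=0)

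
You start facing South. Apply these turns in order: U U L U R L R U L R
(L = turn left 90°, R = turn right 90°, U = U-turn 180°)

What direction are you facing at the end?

Answer: Final heading: South

Derivation:
Start: South
  U (U-turn (180°)) -> North
  U (U-turn (180°)) -> South
  L (left (90° counter-clockwise)) -> East
  U (U-turn (180°)) -> West
  R (right (90° clockwise)) -> North
  L (left (90° counter-clockwise)) -> West
  R (right (90° clockwise)) -> North
  U (U-turn (180°)) -> South
  L (left (90° counter-clockwise)) -> East
  R (right (90° clockwise)) -> South
Final: South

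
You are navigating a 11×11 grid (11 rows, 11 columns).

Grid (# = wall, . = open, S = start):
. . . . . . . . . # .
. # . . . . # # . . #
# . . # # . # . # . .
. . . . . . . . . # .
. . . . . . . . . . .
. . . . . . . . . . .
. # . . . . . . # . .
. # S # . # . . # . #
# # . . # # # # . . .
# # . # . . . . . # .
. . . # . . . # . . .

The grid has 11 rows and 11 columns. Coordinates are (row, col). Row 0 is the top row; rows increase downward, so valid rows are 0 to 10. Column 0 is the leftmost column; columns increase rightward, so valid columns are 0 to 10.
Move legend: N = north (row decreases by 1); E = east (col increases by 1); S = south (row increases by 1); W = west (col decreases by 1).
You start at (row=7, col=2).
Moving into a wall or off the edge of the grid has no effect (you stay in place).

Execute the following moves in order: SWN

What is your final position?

Start: (row=7, col=2)
  S (south): (row=7, col=2) -> (row=8, col=2)
  W (west): blocked, stay at (row=8, col=2)
  N (north): (row=8, col=2) -> (row=7, col=2)
Final: (row=7, col=2)

Answer: Final position: (row=7, col=2)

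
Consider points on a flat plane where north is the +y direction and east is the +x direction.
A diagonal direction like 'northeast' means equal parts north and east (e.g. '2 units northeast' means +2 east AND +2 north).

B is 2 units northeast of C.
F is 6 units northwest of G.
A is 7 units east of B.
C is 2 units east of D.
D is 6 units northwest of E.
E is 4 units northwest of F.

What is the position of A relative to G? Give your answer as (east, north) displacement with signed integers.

Answer: A is at (east=-5, north=18) relative to G.

Derivation:
Place G at the origin (east=0, north=0).
  F is 6 units northwest of G: delta (east=-6, north=+6); F at (east=-6, north=6).
  E is 4 units northwest of F: delta (east=-4, north=+4); E at (east=-10, north=10).
  D is 6 units northwest of E: delta (east=-6, north=+6); D at (east=-16, north=16).
  C is 2 units east of D: delta (east=+2, north=+0); C at (east=-14, north=16).
  B is 2 units northeast of C: delta (east=+2, north=+2); B at (east=-12, north=18).
  A is 7 units east of B: delta (east=+7, north=+0); A at (east=-5, north=18).
Therefore A relative to G: (east=-5, north=18).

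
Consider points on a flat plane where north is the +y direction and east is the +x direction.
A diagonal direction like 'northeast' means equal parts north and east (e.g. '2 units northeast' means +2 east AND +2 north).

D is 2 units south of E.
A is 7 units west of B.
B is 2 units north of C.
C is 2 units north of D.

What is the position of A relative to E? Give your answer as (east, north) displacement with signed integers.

Place E at the origin (east=0, north=0).
  D is 2 units south of E: delta (east=+0, north=-2); D at (east=0, north=-2).
  C is 2 units north of D: delta (east=+0, north=+2); C at (east=0, north=0).
  B is 2 units north of C: delta (east=+0, north=+2); B at (east=0, north=2).
  A is 7 units west of B: delta (east=-7, north=+0); A at (east=-7, north=2).
Therefore A relative to E: (east=-7, north=2).

Answer: A is at (east=-7, north=2) relative to E.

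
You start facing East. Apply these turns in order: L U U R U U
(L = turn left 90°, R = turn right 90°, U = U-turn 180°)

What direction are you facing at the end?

Answer: Final heading: East

Derivation:
Start: East
  L (left (90° counter-clockwise)) -> North
  U (U-turn (180°)) -> South
  U (U-turn (180°)) -> North
  R (right (90° clockwise)) -> East
  U (U-turn (180°)) -> West
  U (U-turn (180°)) -> East
Final: East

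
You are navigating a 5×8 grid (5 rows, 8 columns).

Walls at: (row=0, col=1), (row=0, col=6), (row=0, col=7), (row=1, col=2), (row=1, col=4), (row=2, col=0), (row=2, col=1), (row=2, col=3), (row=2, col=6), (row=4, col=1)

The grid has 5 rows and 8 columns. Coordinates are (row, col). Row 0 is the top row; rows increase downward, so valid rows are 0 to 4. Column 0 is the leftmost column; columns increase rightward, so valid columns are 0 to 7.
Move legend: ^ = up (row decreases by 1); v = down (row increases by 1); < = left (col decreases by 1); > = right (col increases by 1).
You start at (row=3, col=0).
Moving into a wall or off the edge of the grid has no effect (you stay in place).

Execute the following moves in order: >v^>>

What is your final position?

Answer: Final position: (row=3, col=3)

Derivation:
Start: (row=3, col=0)
  > (right): (row=3, col=0) -> (row=3, col=1)
  v (down): blocked, stay at (row=3, col=1)
  ^ (up): blocked, stay at (row=3, col=1)
  > (right): (row=3, col=1) -> (row=3, col=2)
  > (right): (row=3, col=2) -> (row=3, col=3)
Final: (row=3, col=3)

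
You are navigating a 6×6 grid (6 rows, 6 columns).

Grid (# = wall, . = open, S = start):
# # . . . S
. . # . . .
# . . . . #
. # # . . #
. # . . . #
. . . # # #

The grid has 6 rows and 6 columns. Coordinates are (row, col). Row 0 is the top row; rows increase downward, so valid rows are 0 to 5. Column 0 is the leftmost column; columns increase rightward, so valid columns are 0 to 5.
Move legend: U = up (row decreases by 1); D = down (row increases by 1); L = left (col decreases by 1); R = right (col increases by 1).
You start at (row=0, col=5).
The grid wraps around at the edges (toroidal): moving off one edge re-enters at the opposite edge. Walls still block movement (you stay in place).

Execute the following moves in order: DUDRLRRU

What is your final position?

Answer: Final position: (row=1, col=1)

Derivation:
Start: (row=0, col=5)
  D (down): (row=0, col=5) -> (row=1, col=5)
  U (up): (row=1, col=5) -> (row=0, col=5)
  D (down): (row=0, col=5) -> (row=1, col=5)
  R (right): (row=1, col=5) -> (row=1, col=0)
  L (left): (row=1, col=0) -> (row=1, col=5)
  R (right): (row=1, col=5) -> (row=1, col=0)
  R (right): (row=1, col=0) -> (row=1, col=1)
  U (up): blocked, stay at (row=1, col=1)
Final: (row=1, col=1)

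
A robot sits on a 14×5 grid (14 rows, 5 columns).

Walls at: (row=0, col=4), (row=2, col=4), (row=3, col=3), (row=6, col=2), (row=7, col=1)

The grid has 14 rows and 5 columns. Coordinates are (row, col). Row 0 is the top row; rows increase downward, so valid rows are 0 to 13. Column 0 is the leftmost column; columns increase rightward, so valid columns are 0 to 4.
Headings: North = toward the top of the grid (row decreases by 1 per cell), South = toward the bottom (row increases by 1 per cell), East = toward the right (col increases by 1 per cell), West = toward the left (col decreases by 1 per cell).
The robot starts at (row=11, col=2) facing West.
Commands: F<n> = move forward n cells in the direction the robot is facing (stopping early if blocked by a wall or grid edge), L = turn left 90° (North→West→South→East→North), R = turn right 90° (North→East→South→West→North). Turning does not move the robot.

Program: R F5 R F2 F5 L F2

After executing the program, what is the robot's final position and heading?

Answer: Final position: (row=5, col=4), facing North

Derivation:
Start: (row=11, col=2), facing West
  R: turn right, now facing North
  F5: move forward 4/5 (blocked), now at (row=7, col=2)
  R: turn right, now facing East
  F2: move forward 2, now at (row=7, col=4)
  F5: move forward 0/5 (blocked), now at (row=7, col=4)
  L: turn left, now facing North
  F2: move forward 2, now at (row=5, col=4)
Final: (row=5, col=4), facing North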